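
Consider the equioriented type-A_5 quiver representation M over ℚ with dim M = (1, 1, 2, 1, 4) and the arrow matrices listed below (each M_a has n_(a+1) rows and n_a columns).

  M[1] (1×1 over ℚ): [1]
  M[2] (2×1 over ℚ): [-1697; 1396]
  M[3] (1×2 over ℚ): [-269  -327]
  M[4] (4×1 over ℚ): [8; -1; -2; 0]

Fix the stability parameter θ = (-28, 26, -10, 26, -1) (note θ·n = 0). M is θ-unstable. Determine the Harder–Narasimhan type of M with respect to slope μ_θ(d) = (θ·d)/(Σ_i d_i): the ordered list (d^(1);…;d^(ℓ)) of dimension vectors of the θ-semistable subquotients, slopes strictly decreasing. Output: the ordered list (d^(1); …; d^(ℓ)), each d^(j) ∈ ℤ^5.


Interval decomposition of M: I[1,5], I[3,3], I[5,5]^3.
HN type (ℓ=5): μ^(1)=25/2; μ^(2)=8; μ^(3)=-1; μ^(4)=-10; μ^(5)=-28

((0, 0, 0, 1, 1); (0, 1, 1, 0, 0); (0, 0, 0, 0, 3); (0, 0, 1, 0, 0); (1, 0, 0, 0, 0))


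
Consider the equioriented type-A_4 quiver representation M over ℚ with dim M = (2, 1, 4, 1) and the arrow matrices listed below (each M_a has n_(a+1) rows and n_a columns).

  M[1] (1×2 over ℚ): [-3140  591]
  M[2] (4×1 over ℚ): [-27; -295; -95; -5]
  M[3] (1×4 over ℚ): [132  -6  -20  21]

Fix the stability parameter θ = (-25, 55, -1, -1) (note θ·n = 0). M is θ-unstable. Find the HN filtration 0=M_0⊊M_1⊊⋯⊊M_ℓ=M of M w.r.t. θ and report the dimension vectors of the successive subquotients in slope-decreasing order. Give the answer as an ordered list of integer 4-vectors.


Via rank(M_{q-1}∘⋯∘M_p): M ≅ I[1,1], I[1,4], I[3,3]^3.
μ_θ-semistable layers: μ^(1)=53/3; μ^(2)=-1; μ^(3)=-25

((0, 1, 1, 1); (0, 0, 3, 0); (2, 0, 0, 0))


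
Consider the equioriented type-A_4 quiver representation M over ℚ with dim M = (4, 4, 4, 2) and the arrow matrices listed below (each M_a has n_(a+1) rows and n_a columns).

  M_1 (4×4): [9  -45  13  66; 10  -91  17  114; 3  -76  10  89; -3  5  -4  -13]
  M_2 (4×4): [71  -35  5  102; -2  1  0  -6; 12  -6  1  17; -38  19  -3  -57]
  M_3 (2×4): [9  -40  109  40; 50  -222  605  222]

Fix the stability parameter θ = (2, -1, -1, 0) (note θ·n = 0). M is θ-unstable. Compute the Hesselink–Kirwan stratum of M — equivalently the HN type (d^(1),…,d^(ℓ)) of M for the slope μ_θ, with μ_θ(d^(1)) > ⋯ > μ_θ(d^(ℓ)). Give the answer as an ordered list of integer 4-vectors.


Via rank(M_{q-1}∘⋯∘M_p): M ≅ I[1,2], I[1,3], I[1,4]^2, I[3,3].
μ_θ-semistable layers: μ^(1)=1/2; μ^(2)=0; μ^(3)=-1

((1, 1, 0, 0); (3, 3, 3, 2); (0, 0, 1, 0))


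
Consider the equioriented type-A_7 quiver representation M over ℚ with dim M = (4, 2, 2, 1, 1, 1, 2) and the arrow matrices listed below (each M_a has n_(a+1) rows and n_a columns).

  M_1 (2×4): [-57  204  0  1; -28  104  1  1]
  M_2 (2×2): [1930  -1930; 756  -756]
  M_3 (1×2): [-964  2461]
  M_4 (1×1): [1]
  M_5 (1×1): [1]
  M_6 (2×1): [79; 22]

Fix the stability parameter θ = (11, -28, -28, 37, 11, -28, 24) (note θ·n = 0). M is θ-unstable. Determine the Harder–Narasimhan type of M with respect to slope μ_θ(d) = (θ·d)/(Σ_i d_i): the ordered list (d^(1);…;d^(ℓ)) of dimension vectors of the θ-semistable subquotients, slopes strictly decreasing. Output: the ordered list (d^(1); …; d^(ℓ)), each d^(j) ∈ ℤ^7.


Via rank(M_{q-1}∘⋯∘M_p): M ≅ I[1,1]^2, I[1,2], I[1,7], I[3,3], I[7,7].
μ_θ-semistable layers: μ^(1)=24; μ^(2)=11; μ^(3)=20/3; μ^(4)=-17/2; μ^(5)=-15; μ^(6)=-28

((0, 0, 0, 0, 0, 0, 2); (2, 0, 0, 0, 0, 0, 0); (0, 0, 0, 1, 1, 1, 0); (1, 1, 0, 0, 0, 0, 0); (1, 1, 1, 0, 0, 0, 0); (0, 0, 1, 0, 0, 0, 0))


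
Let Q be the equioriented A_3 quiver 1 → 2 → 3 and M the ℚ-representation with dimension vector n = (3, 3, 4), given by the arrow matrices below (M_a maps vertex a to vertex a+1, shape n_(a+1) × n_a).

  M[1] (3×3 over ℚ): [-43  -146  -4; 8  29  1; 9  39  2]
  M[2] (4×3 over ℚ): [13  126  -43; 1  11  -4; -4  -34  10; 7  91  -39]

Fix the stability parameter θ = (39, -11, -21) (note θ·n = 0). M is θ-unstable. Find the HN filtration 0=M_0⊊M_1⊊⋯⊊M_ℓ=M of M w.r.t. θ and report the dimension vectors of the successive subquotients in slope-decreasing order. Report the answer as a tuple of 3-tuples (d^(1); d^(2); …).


Via rank(M_{q-1}∘⋯∘M_p): M ≅ I[1,3]^3, I[3,3].
μ_θ-semistable layers: μ^(1)=7/3; μ^(2)=-21

((3, 3, 3); (0, 0, 1))


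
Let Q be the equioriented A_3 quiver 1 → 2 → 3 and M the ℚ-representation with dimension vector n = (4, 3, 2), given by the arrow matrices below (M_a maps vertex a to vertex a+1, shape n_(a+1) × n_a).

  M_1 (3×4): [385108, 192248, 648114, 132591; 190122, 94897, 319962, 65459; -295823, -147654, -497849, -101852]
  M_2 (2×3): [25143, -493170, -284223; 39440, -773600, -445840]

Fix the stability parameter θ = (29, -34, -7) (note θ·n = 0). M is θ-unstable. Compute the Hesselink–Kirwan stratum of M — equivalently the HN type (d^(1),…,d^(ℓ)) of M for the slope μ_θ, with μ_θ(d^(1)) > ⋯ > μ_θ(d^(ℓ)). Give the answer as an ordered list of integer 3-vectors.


Interval decomposition of M: I[1,1], I[1,2]^2, I[1,3], I[3,3].
HN type (ℓ=4): μ^(1)=29; μ^(2)=-5/2; μ^(3)=-4; μ^(4)=-7

((1, 0, 0); (2, 2, 0); (1, 1, 1); (0, 0, 1))


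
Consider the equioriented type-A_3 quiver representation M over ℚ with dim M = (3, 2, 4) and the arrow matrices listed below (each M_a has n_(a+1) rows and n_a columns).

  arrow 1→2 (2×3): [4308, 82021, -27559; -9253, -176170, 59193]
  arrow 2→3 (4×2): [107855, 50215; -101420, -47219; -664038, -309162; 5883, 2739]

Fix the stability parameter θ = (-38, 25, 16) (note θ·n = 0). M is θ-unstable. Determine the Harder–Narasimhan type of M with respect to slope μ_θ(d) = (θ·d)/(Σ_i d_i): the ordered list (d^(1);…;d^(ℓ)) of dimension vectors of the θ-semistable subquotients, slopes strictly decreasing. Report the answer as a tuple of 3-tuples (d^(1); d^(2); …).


Via rank(M_{q-1}∘⋯∘M_p): M ≅ I[1,1], I[1,3]^2, I[3,3]^2.
μ_θ-semistable layers: μ^(1)=41/2; μ^(2)=16; μ^(3)=-38

((0, 2, 2); (0, 0, 2); (3, 0, 0))


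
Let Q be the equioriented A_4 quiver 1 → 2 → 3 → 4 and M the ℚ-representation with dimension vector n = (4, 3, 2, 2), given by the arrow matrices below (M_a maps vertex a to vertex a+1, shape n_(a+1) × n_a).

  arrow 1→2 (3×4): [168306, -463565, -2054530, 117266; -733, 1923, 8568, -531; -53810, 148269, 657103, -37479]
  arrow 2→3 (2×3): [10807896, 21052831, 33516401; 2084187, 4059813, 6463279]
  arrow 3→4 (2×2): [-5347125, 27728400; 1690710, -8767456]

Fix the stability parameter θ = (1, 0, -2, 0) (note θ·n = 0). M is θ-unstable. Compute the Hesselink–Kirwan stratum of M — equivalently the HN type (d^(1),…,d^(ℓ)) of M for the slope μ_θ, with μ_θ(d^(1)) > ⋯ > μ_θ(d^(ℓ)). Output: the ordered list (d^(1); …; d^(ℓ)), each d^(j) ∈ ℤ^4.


Interval decomposition of M: I[1,1], I[1,2], I[1,3], I[1,4], I[4,4].
HN type (ℓ=4): μ^(1)=1; μ^(2)=1/2; μ^(3)=0; μ^(4)=-1/3

((1, 0, 0, 0); (1, 1, 0, 0); (0, 0, 0, 2); (2, 2, 2, 0))


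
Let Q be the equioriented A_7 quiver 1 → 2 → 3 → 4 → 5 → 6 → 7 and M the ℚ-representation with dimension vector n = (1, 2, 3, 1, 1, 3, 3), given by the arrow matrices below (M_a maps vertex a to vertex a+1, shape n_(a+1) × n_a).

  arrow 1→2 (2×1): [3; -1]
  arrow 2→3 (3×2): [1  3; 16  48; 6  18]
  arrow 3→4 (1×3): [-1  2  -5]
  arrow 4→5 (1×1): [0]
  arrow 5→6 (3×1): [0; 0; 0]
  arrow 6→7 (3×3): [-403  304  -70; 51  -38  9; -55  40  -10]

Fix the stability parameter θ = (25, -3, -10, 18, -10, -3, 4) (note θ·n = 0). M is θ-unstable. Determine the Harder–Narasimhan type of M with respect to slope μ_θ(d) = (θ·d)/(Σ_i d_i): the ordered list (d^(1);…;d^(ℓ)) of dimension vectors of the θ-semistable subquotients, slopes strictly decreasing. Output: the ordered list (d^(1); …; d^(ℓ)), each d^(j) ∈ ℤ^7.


Via rank(M_{q-1}∘⋯∘M_p): M ≅ I[1,2], I[2,4], I[3,3]^2, I[5,5], I[6,6], I[6,7]^2, I[7,7].
μ_θ-semistable layers: μ^(1)=18; μ^(2)=11; μ^(3)=4; μ^(4)=-3; μ^(5)=-13/2; μ^(6)=-10

((0, 0, 0, 1, 0, 0, 0); (1, 1, 0, 0, 0, 0, 0); (0, 0, 0, 0, 0, 0, 3); (0, 0, 0, 0, 0, 3, 0); (0, 1, 1, 0, 0, 0, 0); (0, 0, 2, 0, 1, 0, 0))


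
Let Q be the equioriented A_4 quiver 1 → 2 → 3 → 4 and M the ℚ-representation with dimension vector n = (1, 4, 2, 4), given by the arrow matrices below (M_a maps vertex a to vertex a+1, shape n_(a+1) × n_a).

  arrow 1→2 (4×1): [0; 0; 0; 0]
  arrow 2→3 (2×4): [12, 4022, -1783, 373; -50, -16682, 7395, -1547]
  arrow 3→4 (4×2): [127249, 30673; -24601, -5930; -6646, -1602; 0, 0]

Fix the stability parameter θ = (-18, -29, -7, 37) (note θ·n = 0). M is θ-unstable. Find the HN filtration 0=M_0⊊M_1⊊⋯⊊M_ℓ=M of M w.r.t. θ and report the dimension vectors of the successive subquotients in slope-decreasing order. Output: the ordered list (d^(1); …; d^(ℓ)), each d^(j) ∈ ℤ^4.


Barcode: M ≅ I[1,1], I[2,2]^2, I[2,4]^2, I[4,4]^2. HN layers by μ_θ (4 steps, strictly decreasing):
  μ^(1)=37; μ^(2)=-7; μ^(3)=-18; μ^(4)=-29

((0, 0, 0, 4); (0, 0, 2, 0); (1, 0, 0, 0); (0, 4, 0, 0))


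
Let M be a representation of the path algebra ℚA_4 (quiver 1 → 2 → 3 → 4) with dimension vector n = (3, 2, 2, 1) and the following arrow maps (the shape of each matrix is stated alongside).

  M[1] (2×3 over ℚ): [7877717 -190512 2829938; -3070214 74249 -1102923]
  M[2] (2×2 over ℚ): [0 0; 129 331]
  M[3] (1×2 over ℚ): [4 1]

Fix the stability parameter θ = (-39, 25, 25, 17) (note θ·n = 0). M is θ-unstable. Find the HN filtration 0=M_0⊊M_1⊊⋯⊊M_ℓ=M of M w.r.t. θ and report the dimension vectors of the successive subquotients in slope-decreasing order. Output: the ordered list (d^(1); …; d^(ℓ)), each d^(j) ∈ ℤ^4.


Barcode: M ≅ I[1,1], I[1,2], I[1,4], I[3,3]. HN layers by μ_θ (3 steps, strictly decreasing):
  μ^(1)=25; μ^(2)=67/3; μ^(3)=-39

((0, 1, 1, 0); (0, 1, 1, 1); (3, 0, 0, 0))


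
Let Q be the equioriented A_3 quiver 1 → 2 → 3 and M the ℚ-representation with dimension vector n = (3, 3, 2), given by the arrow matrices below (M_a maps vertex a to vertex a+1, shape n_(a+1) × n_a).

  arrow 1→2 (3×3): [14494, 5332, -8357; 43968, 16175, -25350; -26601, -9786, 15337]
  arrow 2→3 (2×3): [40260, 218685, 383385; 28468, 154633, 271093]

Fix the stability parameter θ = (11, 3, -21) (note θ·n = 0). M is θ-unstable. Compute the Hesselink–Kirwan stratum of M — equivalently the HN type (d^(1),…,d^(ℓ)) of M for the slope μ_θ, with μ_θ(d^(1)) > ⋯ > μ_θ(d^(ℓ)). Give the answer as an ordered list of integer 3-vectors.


Interval decomposition of M: I[1,2]^2, I[1,3], I[3,3].
HN type (ℓ=3): μ^(1)=7; μ^(2)=-7/3; μ^(3)=-21

((2, 2, 0); (1, 1, 1); (0, 0, 1))


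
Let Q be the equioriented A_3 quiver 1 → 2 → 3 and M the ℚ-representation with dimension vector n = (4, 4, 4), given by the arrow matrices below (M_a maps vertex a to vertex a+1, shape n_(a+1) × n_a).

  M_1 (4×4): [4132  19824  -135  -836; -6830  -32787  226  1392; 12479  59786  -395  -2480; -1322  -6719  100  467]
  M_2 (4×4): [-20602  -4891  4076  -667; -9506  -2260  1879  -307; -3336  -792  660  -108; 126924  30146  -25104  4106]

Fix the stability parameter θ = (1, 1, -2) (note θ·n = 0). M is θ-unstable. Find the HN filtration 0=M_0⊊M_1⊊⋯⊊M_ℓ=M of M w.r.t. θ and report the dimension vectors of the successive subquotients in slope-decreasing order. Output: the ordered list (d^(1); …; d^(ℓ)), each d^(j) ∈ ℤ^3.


Barcode: M ≅ I[1,2]^2, I[1,3]^2, I[3,3]^2. HN layers by μ_θ (3 steps, strictly decreasing):
  μ^(1)=1; μ^(2)=0; μ^(3)=-2

((2, 2, 0); (2, 2, 2); (0, 0, 2))


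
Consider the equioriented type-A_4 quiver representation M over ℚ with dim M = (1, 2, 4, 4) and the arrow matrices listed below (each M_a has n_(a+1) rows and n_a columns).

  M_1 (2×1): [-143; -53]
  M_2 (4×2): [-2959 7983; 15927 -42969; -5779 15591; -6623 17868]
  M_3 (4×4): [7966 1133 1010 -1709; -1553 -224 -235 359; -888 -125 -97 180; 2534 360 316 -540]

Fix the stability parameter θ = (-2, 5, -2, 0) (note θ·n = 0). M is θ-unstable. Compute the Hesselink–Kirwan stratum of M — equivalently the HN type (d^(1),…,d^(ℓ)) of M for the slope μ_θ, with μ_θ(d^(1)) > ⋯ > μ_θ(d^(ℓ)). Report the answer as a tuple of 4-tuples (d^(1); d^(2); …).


Barcode: M ≅ I[1,4], I[2,4], I[3,3], I[3,4], I[4,4]. HN layers by μ_θ (3 steps, strictly decreasing):
  μ^(1)=1; μ^(2)=0; μ^(3)=-2

((0, 2, 2, 2); (0, 0, 0, 2); (1, 0, 2, 0))


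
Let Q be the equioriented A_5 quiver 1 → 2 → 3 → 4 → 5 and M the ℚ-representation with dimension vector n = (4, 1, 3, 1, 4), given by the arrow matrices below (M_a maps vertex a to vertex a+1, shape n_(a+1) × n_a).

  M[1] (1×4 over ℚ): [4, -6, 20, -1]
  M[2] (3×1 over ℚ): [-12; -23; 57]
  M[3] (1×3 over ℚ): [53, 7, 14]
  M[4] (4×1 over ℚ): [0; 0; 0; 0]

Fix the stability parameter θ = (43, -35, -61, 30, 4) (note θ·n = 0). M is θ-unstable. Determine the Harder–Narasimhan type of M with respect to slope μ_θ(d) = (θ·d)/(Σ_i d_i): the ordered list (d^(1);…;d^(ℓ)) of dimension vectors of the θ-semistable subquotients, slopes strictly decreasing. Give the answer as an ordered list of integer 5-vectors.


Interval decomposition of M: I[1,1]^3, I[1,4], I[3,3]^2, I[5,5]^4.
HN type (ℓ=5): μ^(1)=43; μ^(2)=30; μ^(3)=4; μ^(4)=-53/3; μ^(5)=-61

((3, 0, 0, 0, 0); (0, 0, 0, 1, 0); (0, 0, 0, 0, 4); (1, 1, 1, 0, 0); (0, 0, 2, 0, 0))


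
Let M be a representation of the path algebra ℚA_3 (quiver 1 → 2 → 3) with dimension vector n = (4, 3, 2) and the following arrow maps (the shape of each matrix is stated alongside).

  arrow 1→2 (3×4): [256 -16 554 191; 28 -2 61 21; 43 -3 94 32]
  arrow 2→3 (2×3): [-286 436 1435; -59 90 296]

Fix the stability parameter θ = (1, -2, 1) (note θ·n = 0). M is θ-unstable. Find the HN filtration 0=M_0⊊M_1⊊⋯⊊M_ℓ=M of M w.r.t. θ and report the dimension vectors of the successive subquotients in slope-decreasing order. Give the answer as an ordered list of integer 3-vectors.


Via rank(M_{q-1}∘⋯∘M_p): M ≅ I[1,1], I[1,2], I[1,3]^2.
μ_θ-semistable layers: μ^(1)=1; μ^(2)=-1/2

((1, 0, 2); (3, 3, 0))


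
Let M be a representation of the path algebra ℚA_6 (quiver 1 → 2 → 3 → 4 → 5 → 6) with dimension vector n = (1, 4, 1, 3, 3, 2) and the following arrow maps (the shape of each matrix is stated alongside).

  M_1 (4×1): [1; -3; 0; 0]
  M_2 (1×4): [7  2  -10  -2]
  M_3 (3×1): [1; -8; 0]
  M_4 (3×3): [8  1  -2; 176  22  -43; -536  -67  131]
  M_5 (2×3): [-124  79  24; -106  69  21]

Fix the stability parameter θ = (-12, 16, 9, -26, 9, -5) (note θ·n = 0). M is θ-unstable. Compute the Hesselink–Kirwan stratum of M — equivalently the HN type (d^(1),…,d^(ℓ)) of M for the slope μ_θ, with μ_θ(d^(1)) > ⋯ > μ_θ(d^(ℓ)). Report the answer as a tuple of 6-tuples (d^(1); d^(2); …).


Via rank(M_{q-1}∘⋯∘M_p): M ≅ I[1,4], I[2,2]^3, I[4,6]^2, I[5,5].
μ_θ-semistable layers: μ^(1)=16; μ^(2)=9; μ^(3)=2; μ^(4)=-1/3; μ^(5)=-12; μ^(6)=-26

((0, 3, 0, 0, 0, 0); (0, 0, 0, 0, 1, 0); (0, 0, 0, 0, 2, 2); (0, 1, 1, 1, 0, 0); (1, 0, 0, 0, 0, 0); (0, 0, 0, 2, 0, 0))


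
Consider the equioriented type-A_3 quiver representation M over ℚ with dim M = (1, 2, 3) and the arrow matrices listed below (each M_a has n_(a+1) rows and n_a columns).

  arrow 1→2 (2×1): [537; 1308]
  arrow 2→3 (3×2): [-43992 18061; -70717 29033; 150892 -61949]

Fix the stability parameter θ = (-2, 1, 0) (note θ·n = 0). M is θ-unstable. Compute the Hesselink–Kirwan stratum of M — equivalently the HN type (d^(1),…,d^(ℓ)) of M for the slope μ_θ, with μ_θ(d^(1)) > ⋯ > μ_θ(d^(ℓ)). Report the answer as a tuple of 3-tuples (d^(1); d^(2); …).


Barcode: M ≅ I[1,3], I[2,3], I[3,3]. HN layers by μ_θ (3 steps, strictly decreasing):
  μ^(1)=1/2; μ^(2)=0; μ^(3)=-2

((0, 2, 2); (0, 0, 1); (1, 0, 0))


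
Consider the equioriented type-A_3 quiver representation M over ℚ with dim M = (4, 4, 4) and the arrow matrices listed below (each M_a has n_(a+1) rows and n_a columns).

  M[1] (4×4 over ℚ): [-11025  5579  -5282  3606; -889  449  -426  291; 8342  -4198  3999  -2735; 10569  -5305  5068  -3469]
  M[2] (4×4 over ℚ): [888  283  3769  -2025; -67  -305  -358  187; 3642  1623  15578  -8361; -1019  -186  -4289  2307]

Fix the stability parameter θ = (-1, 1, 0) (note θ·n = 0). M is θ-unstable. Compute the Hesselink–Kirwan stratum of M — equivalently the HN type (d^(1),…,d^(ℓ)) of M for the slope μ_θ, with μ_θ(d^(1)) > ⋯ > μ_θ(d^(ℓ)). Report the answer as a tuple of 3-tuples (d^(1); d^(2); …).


Interval decomposition of M: I[1,1], I[1,3]^3, I[2,3].
HN type (ℓ=2): μ^(1)=1/2; μ^(2)=-1

((0, 4, 4); (4, 0, 0))


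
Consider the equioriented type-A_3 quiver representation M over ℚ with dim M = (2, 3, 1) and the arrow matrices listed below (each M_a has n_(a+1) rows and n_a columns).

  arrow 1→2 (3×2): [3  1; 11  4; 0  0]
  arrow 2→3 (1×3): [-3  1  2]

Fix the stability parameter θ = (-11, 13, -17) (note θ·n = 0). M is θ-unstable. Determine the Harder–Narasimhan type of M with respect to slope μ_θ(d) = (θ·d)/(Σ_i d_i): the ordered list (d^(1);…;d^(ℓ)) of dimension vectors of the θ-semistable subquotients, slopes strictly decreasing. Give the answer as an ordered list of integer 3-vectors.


Via rank(M_{q-1}∘⋯∘M_p): M ≅ I[1,2], I[1,3], I[2,2].
μ_θ-semistable layers: μ^(1)=13; μ^(2)=-2; μ^(3)=-11

((0, 2, 0); (0, 1, 1); (2, 0, 0))


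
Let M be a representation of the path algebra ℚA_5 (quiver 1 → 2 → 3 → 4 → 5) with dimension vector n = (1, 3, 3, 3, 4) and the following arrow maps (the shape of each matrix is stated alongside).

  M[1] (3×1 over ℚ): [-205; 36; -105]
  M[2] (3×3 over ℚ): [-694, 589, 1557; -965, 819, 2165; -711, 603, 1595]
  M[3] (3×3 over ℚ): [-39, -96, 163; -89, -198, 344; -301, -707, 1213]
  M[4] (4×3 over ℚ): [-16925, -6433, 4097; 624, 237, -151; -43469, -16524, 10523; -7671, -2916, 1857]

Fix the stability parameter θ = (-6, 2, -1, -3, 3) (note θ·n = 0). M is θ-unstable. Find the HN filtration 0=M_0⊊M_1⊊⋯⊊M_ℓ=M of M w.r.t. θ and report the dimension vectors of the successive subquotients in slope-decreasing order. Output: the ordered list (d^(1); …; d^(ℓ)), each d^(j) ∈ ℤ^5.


Via rank(M_{q-1}∘⋯∘M_p): M ≅ I[1,5], I[2,5]^2, I[5,5].
μ_θ-semistable layers: μ^(1)=3; μ^(2)=-2/3; μ^(3)=-6

((0, 0, 0, 0, 4); (0, 3, 3, 3, 0); (1, 0, 0, 0, 0))


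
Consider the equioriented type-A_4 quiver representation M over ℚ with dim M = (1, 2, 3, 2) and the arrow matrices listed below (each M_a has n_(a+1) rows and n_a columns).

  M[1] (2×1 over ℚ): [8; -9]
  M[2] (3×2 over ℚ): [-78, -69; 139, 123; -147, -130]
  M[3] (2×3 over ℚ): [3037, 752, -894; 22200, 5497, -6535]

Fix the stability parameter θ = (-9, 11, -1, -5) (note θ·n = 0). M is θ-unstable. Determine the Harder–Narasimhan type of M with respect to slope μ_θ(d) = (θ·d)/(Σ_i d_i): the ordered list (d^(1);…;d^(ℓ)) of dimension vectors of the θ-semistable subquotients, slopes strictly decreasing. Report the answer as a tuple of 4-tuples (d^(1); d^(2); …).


Interval decomposition of M: I[1,4], I[2,4], I[3,3].
HN type (ℓ=3): μ^(1)=5/3; μ^(2)=-1; μ^(3)=-9

((0, 2, 2, 2); (0, 0, 1, 0); (1, 0, 0, 0))


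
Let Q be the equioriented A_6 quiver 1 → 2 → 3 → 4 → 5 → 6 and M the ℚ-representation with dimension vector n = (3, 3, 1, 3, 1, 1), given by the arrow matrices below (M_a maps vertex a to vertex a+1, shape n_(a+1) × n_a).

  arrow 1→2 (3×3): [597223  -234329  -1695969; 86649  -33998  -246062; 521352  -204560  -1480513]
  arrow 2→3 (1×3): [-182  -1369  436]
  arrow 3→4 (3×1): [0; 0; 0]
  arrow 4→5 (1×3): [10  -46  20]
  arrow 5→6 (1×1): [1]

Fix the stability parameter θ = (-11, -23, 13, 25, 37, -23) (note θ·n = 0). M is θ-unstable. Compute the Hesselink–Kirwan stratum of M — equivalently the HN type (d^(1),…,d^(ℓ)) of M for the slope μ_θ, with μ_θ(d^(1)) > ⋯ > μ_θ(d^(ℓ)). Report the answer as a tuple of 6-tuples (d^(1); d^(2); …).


Via rank(M_{q-1}∘⋯∘M_p): M ≅ I[1,2]^2, I[1,3], I[4,4]^2, I[4,6].
μ_θ-semistable layers: μ^(1)=25; μ^(2)=13; μ^(3)=-17

((0, 0, 0, 2, 0, 0); (0, 0, 1, 1, 1, 1); (3, 3, 0, 0, 0, 0))


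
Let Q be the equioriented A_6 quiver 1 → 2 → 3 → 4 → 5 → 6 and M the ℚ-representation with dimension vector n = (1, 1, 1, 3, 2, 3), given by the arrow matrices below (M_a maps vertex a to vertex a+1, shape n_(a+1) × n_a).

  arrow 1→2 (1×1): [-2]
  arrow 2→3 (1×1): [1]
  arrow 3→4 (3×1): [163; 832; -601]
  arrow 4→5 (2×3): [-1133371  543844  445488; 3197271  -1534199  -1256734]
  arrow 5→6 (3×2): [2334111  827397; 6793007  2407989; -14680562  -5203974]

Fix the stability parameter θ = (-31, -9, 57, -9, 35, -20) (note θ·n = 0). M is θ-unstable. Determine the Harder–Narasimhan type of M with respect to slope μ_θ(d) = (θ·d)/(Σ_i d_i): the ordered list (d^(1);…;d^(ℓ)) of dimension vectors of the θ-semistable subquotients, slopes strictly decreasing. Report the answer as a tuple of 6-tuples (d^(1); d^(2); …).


Via rank(M_{q-1}∘⋯∘M_p): M ≅ I[1,5], I[4,4], I[4,6], I[6,6]^2.
μ_θ-semistable layers: μ^(1)=35; μ^(2)=24; μ^(3)=15/2; μ^(4)=-9; μ^(5)=-20; μ^(6)=-31

((0, 0, 0, 0, 1, 0); (0, 0, 1, 1, 0, 0); (0, 0, 0, 0, 1, 1); (0, 1, 0, 2, 0, 0); (0, 0, 0, 0, 0, 2); (1, 0, 0, 0, 0, 0))


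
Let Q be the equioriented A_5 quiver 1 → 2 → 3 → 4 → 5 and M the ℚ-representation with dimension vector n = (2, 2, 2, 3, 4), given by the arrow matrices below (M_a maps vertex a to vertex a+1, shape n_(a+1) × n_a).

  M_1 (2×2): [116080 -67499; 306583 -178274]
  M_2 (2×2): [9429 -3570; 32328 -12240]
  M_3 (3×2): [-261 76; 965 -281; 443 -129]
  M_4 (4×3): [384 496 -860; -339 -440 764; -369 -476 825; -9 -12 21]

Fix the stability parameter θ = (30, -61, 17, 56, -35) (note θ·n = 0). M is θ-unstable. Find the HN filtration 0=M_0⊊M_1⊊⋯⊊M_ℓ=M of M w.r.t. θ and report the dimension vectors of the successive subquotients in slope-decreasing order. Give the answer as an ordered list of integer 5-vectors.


Interval decomposition of M: I[1,2], I[1,5], I[3,5], I[4,4], I[5,5]^2.
HN type (ℓ=4): μ^(1)=56; μ^(2)=38/3; μ^(3)=-31/2; μ^(4)=-35

((0, 0, 0, 1, 0); (0, 0, 2, 2, 2); (2, 2, 0, 0, 0); (0, 0, 0, 0, 2))


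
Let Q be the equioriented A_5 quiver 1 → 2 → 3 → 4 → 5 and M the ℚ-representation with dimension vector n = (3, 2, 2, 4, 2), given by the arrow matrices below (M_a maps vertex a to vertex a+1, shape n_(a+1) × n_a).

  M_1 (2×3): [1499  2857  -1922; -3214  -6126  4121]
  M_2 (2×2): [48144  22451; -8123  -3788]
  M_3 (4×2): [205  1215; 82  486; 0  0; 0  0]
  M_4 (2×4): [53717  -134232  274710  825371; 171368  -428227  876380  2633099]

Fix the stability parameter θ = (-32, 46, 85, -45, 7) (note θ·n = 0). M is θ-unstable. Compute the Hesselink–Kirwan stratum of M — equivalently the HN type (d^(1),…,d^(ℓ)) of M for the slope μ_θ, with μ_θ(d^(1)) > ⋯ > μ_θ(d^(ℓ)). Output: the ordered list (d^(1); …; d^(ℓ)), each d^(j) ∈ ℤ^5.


Interval decomposition of M: I[1,1], I[1,3], I[1,5], I[4,4]^2, I[4,5].
HN type (ℓ=6): μ^(1)=85; μ^(2)=46; μ^(3)=93/4; μ^(4)=7; μ^(5)=-32; μ^(6)=-45

((0, 0, 1, 0, 0); (0, 1, 0, 0, 0); (0, 1, 1, 1, 1); (0, 0, 0, 0, 1); (3, 0, 0, 0, 0); (0, 0, 0, 3, 0))


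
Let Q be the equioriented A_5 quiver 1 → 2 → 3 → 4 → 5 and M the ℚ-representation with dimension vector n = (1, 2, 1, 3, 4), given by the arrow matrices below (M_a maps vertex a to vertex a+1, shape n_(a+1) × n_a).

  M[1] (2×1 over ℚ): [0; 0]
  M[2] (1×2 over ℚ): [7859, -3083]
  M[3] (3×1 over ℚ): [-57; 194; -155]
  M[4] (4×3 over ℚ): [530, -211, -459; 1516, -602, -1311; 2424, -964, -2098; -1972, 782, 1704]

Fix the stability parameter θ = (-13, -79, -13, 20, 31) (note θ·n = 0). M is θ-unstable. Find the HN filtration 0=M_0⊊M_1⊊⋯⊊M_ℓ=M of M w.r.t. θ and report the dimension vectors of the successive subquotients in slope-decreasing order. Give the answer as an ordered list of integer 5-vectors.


Barcode: M ≅ I[1,1], I[2,2], I[2,5], I[4,4], I[4,5], I[5,5]^2. HN layers by μ_θ (4 steps, strictly decreasing):
  μ^(1)=31; μ^(2)=20; μ^(3)=-13; μ^(4)=-79

((0, 0, 0, 0, 4); (0, 0, 0, 3, 0); (1, 0, 1, 0, 0); (0, 2, 0, 0, 0))


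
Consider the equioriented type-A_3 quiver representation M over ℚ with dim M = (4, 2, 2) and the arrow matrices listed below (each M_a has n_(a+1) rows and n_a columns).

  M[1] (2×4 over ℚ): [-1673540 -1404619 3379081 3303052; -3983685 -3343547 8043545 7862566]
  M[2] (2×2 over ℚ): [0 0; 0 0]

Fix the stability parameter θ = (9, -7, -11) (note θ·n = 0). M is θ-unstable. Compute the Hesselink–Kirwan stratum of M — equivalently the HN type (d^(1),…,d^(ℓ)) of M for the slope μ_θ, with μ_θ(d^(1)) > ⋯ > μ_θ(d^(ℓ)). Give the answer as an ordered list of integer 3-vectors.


Via rank(M_{q-1}∘⋯∘M_p): M ≅ I[1,1]^2, I[1,2]^2, I[3,3]^2.
μ_θ-semistable layers: μ^(1)=9; μ^(2)=1; μ^(3)=-11

((2, 0, 0); (2, 2, 0); (0, 0, 2))


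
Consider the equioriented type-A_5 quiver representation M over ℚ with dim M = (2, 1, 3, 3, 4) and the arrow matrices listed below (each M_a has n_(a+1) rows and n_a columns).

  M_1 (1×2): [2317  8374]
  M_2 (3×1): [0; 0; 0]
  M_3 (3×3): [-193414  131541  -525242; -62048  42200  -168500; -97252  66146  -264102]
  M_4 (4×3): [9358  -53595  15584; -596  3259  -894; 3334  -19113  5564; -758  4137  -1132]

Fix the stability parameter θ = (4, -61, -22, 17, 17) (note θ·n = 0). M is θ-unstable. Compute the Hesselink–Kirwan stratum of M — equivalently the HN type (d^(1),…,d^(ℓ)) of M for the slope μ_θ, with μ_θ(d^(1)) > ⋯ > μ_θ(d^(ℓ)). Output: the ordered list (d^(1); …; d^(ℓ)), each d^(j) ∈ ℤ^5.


Via rank(M_{q-1}∘⋯∘M_p): M ≅ I[1,1], I[1,2], I[3,3], I[3,4], I[3,5], I[4,5], I[5,5]^2.
μ_θ-semistable layers: μ^(1)=17; μ^(2)=4; μ^(3)=-22; μ^(4)=-57/2

((0, 0, 0, 3, 4); (1, 0, 0, 0, 0); (0, 0, 3, 0, 0); (1, 1, 0, 0, 0))


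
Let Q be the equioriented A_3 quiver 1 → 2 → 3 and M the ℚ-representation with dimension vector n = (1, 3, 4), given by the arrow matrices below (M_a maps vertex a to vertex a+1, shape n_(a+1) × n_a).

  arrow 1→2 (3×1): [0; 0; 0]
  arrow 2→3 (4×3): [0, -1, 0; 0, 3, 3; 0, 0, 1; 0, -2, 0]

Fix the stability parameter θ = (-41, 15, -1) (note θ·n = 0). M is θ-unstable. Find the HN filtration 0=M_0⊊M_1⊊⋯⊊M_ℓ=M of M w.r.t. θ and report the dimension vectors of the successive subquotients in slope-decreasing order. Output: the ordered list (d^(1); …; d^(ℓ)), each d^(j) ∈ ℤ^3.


Via rank(M_{q-1}∘⋯∘M_p): M ≅ I[1,1], I[2,2], I[2,3]^2, I[3,3]^2.
μ_θ-semistable layers: μ^(1)=15; μ^(2)=7; μ^(3)=-1; μ^(4)=-41

((0, 1, 0); (0, 2, 2); (0, 0, 2); (1, 0, 0))


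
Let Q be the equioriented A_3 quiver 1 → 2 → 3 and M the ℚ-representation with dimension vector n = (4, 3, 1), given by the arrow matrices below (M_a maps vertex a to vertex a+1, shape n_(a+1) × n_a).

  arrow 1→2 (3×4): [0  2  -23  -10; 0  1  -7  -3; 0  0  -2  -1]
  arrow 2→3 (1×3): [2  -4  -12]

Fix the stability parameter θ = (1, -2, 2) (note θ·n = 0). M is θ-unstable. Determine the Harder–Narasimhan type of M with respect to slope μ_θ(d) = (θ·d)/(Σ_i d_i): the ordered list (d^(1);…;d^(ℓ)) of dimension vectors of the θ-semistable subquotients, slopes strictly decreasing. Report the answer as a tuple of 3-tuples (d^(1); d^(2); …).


Via rank(M_{q-1}∘⋯∘M_p): M ≅ I[1,1], I[1,2]^2, I[1,3].
μ_θ-semistable layers: μ^(1)=2; μ^(2)=1; μ^(3)=-1/2

((0, 0, 1); (1, 0, 0); (3, 3, 0))


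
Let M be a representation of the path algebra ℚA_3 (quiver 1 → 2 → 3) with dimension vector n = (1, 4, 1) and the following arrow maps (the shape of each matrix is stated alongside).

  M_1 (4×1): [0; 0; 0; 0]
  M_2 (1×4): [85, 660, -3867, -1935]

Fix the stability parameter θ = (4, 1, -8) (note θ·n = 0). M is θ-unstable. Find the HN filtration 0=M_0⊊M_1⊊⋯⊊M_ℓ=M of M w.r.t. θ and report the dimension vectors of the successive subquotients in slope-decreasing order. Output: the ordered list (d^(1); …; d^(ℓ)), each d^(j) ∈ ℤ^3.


Interval decomposition of M: I[1,1], I[2,2]^3, I[2,3].
HN type (ℓ=3): μ^(1)=4; μ^(2)=1; μ^(3)=-7/2

((1, 0, 0); (0, 3, 0); (0, 1, 1))


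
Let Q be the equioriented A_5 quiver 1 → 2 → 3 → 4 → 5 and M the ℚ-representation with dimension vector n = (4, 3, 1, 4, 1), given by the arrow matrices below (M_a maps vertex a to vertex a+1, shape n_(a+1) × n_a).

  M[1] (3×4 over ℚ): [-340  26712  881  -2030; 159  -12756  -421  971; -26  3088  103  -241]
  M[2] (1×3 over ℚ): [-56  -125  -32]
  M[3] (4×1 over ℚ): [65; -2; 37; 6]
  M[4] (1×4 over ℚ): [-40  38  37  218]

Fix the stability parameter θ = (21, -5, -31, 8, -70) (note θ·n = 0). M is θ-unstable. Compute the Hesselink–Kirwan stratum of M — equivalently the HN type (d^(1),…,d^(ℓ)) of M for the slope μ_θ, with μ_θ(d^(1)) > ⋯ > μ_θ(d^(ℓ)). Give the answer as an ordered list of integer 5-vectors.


Barcode: M ≅ I[1,1], I[1,2]^2, I[1,5], I[4,4]^3. HN layers by μ_θ (3 steps, strictly decreasing):
  μ^(1)=21; μ^(2)=8; μ^(3)=-77/5

((1, 0, 0, 0, 0); (2, 2, 0, 3, 0); (1, 1, 1, 1, 1))


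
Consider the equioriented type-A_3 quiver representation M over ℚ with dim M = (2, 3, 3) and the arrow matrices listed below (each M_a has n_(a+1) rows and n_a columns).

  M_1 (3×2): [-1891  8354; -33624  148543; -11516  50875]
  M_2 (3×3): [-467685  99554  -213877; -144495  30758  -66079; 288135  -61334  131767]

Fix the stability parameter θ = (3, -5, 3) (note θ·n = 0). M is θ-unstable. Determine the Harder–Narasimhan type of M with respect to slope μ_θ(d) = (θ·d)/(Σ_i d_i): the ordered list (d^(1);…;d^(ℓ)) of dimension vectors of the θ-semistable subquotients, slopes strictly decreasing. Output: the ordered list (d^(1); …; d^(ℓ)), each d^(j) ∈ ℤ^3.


Barcode: M ≅ I[1,2], I[1,3], I[2,2], I[3,3]^2. HN layers by μ_θ (3 steps, strictly decreasing):
  μ^(1)=3; μ^(2)=-1; μ^(3)=-5

((0, 0, 3); (2, 2, 0); (0, 1, 0))


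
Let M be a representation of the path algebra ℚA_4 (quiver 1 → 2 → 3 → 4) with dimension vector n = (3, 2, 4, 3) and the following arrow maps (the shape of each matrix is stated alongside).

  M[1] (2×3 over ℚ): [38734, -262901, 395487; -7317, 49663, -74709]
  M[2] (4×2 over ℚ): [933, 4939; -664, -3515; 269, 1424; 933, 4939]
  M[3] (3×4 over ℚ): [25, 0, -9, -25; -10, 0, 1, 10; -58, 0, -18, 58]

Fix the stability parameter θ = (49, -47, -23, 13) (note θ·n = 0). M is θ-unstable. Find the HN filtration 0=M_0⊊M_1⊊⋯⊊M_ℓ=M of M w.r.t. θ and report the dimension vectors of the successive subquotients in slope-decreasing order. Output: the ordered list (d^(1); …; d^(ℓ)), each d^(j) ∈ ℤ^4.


Via rank(M_{q-1}∘⋯∘M_p): M ≅ I[1,1], I[1,3], I[1,4], I[3,3], I[3,4], I[4,4].
μ_θ-semistable layers: μ^(1)=49; μ^(2)=13; μ^(3)=-7; μ^(4)=-23

((1, 0, 0, 0); (0, 0, 0, 3); (2, 2, 2, 0); (0, 0, 2, 0))


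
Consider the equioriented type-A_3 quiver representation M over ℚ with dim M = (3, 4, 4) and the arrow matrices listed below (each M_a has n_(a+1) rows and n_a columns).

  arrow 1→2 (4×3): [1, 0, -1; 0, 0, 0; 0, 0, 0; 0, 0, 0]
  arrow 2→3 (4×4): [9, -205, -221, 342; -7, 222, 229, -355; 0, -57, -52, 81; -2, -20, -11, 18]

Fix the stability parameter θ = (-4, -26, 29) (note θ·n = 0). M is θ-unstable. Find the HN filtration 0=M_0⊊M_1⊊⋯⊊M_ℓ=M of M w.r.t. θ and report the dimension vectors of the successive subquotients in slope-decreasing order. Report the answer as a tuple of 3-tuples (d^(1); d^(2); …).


Via rank(M_{q-1}∘⋯∘M_p): M ≅ I[1,1]^2, I[1,3], I[2,3]^3.
μ_θ-semistable layers: μ^(1)=29; μ^(2)=-4; μ^(3)=-15; μ^(4)=-26

((0, 0, 4); (2, 0, 0); (1, 1, 0); (0, 3, 0))


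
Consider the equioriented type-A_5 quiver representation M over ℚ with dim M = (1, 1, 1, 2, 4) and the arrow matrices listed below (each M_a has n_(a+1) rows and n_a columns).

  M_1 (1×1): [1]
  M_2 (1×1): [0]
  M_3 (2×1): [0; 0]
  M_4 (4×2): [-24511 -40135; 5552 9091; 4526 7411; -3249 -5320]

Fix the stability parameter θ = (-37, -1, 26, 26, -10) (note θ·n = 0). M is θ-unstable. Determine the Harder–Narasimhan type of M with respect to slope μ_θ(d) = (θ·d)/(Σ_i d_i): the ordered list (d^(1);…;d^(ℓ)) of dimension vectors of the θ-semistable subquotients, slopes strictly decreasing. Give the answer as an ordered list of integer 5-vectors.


Barcode: M ≅ I[1,2], I[3,3], I[4,5]^2, I[5,5]^2. HN layers by μ_θ (5 steps, strictly decreasing):
  μ^(1)=26; μ^(2)=8; μ^(3)=-1; μ^(4)=-10; μ^(5)=-37

((0, 0, 1, 0, 0); (0, 0, 0, 2, 2); (0, 1, 0, 0, 0); (0, 0, 0, 0, 2); (1, 0, 0, 0, 0))


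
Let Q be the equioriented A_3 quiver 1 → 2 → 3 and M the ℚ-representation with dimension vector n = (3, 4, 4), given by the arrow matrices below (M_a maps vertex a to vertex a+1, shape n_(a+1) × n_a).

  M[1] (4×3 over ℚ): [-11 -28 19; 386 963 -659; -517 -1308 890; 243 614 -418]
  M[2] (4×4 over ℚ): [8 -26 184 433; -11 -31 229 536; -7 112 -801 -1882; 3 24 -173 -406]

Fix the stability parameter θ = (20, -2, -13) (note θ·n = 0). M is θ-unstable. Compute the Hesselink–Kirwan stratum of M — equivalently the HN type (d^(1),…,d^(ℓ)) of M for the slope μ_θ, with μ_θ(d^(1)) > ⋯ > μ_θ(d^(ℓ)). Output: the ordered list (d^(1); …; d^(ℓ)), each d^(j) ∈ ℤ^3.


Via rank(M_{q-1}∘⋯∘M_p): M ≅ I[1,3]^3, I[2,3].
μ_θ-semistable layers: μ^(1)=5/3; μ^(2)=-15/2

((3, 3, 3); (0, 1, 1))


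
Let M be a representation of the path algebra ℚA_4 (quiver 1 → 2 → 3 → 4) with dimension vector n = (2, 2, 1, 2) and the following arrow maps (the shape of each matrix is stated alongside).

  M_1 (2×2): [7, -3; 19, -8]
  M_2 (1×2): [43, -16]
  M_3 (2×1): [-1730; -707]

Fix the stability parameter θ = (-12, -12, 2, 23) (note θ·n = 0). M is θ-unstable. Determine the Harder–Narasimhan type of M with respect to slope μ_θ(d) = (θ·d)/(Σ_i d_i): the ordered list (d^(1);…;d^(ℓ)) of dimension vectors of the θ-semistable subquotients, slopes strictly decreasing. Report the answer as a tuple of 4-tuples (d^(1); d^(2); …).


Interval decomposition of M: I[1,2], I[1,4], I[4,4].
HN type (ℓ=3): μ^(1)=23; μ^(2)=2; μ^(3)=-12

((0, 0, 0, 2); (0, 0, 1, 0); (2, 2, 0, 0))


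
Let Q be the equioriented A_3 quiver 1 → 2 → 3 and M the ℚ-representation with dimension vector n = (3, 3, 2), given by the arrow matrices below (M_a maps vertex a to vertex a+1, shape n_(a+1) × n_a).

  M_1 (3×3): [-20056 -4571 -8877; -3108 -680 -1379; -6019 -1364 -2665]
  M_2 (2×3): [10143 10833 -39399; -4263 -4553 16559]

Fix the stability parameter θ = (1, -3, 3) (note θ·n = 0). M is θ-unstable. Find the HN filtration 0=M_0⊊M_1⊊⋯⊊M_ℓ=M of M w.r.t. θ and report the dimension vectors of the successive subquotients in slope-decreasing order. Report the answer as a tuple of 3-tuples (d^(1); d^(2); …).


Barcode: M ≅ I[1,2]^2, I[1,3], I[3,3]. HN layers by μ_θ (2 steps, strictly decreasing):
  μ^(1)=3; μ^(2)=-1

((0, 0, 2); (3, 3, 0))


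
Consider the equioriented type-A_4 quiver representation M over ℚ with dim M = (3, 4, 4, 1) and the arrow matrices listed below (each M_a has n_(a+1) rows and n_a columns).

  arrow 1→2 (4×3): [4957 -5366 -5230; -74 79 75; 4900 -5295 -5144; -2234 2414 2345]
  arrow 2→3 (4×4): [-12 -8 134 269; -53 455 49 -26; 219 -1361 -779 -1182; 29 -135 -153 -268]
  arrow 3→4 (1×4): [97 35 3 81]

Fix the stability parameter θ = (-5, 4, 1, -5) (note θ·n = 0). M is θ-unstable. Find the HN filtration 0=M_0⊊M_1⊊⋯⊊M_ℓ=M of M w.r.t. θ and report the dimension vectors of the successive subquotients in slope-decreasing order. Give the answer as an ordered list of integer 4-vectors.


Via rank(M_{q-1}∘⋯∘M_p): M ≅ I[1,3]^2, I[1,4], I[2,3].
μ_θ-semistable layers: μ^(1)=5/2; μ^(2)=0; μ^(3)=-5

((0, 3, 3, 0); (0, 1, 1, 1); (3, 0, 0, 0))


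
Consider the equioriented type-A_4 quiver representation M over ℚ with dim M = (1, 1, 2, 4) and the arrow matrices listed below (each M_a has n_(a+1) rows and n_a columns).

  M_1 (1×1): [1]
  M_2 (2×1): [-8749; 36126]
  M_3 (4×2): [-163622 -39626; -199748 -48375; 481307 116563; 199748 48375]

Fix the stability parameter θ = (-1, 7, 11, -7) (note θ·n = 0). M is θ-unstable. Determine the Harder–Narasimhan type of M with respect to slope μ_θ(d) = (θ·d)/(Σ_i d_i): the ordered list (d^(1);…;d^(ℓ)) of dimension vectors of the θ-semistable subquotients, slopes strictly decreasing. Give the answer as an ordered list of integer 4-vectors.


Via rank(M_{q-1}∘⋯∘M_p): M ≅ I[1,4], I[3,4], I[4,4]^2.
μ_θ-semistable layers: μ^(1)=11/3; μ^(2)=2; μ^(3)=-1; μ^(4)=-7

((0, 1, 1, 1); (0, 0, 1, 1); (1, 0, 0, 0); (0, 0, 0, 2))


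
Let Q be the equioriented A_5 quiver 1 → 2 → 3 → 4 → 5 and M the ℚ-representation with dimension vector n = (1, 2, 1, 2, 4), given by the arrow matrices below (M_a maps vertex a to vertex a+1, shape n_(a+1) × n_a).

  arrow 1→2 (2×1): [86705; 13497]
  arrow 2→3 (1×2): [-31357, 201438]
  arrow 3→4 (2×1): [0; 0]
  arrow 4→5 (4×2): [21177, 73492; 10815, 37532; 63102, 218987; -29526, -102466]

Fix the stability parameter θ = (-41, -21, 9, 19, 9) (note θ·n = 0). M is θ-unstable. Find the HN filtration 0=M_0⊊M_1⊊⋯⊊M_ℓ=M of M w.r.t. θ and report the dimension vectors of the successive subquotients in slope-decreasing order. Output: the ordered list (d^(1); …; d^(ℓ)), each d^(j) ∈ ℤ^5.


Via rank(M_{q-1}∘⋯∘M_p): M ≅ I[1,3], I[2,2], I[4,5]^2, I[5,5]^2.
μ_θ-semistable layers: μ^(1)=14; μ^(2)=9; μ^(3)=-21; μ^(4)=-41

((0, 0, 0, 2, 2); (0, 0, 1, 0, 2); (0, 2, 0, 0, 0); (1, 0, 0, 0, 0))


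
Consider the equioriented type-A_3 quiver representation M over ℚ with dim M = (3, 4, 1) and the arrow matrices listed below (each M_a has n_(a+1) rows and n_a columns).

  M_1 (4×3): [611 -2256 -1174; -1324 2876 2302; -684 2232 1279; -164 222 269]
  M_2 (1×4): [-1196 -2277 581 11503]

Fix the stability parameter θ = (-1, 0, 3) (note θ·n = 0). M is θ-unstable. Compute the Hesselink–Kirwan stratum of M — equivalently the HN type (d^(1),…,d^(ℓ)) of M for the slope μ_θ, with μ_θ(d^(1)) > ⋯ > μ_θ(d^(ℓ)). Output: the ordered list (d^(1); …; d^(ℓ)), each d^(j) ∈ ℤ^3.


Interval decomposition of M: I[1,2]^2, I[1,3], I[2,2].
HN type (ℓ=3): μ^(1)=3; μ^(2)=0; μ^(3)=-1

((0, 0, 1); (0, 4, 0); (3, 0, 0))


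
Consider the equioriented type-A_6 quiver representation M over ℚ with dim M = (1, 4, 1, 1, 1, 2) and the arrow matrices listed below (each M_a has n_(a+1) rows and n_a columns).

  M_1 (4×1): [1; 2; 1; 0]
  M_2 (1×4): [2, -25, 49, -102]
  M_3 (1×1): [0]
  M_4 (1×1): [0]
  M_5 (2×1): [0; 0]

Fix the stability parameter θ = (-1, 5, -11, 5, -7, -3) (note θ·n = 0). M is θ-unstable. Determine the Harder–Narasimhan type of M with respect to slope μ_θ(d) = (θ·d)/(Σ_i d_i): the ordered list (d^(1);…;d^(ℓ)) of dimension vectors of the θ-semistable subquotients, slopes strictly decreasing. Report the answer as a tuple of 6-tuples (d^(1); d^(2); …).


Via rank(M_{q-1}∘⋯∘M_p): M ≅ I[1,3], I[2,2]^3, I[4,4], I[5,5], I[6,6]^2.
μ_θ-semistable layers: μ^(1)=5; μ^(2)=-7/3; μ^(3)=-3; μ^(4)=-7

((0, 3, 0, 1, 0, 0); (1, 1, 1, 0, 0, 0); (0, 0, 0, 0, 0, 2); (0, 0, 0, 0, 1, 0))


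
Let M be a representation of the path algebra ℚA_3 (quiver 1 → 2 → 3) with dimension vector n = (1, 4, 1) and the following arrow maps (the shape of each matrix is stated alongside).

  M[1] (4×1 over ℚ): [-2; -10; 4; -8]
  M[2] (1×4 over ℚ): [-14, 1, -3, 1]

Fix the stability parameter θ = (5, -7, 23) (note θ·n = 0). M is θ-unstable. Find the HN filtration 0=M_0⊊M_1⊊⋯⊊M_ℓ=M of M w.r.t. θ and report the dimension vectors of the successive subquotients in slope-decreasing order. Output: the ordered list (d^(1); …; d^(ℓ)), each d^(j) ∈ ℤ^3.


Via rank(M_{q-1}∘⋯∘M_p): M ≅ I[1,3], I[2,2]^3.
μ_θ-semistable layers: μ^(1)=23; μ^(2)=-1; μ^(3)=-7

((0, 0, 1); (1, 1, 0); (0, 3, 0))
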